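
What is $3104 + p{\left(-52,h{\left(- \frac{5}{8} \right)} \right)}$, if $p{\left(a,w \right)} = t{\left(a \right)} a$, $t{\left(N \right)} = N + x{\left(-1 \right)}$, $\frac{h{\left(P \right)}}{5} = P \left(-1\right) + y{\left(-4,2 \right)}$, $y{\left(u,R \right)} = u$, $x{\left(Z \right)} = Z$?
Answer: $5860$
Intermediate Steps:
$h{\left(P \right)} = -20 - 5 P$ ($h{\left(P \right)} = 5 \left(P \left(-1\right) - 4\right) = 5 \left(- P - 4\right) = 5 \left(-4 - P\right) = -20 - 5 P$)
$t{\left(N \right)} = -1 + N$ ($t{\left(N \right)} = N - 1 = -1 + N$)
$p{\left(a,w \right)} = a \left(-1 + a\right)$ ($p{\left(a,w \right)} = \left(-1 + a\right) a = a \left(-1 + a\right)$)
$3104 + p{\left(-52,h{\left(- \frac{5}{8} \right)} \right)} = 3104 - 52 \left(-1 - 52\right) = 3104 - -2756 = 3104 + 2756 = 5860$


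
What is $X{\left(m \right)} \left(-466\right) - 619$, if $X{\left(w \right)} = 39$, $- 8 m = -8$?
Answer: $-18793$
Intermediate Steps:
$m = 1$ ($m = \left(- \frac{1}{8}\right) \left(-8\right) = 1$)
$X{\left(m \right)} \left(-466\right) - 619 = 39 \left(-466\right) - 619 = -18174 - 619 = -18793$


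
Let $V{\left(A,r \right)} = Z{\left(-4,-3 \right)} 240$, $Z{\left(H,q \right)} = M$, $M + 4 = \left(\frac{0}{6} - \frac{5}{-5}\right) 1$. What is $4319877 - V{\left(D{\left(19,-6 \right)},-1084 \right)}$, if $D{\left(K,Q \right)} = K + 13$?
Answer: $4320597$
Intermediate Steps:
$M = -3$ ($M = -4 + \left(\frac{0}{6} - \frac{5}{-5}\right) 1 = -4 + \left(0 \cdot \frac{1}{6} - -1\right) 1 = -4 + \left(0 + 1\right) 1 = -4 + 1 \cdot 1 = -4 + 1 = -3$)
$D{\left(K,Q \right)} = 13 + K$
$Z{\left(H,q \right)} = -3$
$V{\left(A,r \right)} = -720$ ($V{\left(A,r \right)} = \left(-3\right) 240 = -720$)
$4319877 - V{\left(D{\left(19,-6 \right)},-1084 \right)} = 4319877 - -720 = 4319877 + 720 = 4320597$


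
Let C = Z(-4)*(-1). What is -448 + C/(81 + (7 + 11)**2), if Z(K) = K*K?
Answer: -181456/405 ≈ -448.04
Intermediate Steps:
Z(K) = K**2
C = -16 (C = (-4)**2*(-1) = 16*(-1) = -16)
-448 + C/(81 + (7 + 11)**2) = -448 - 16/(81 + (7 + 11)**2) = -448 - 16/(81 + 18**2) = -448 - 16/(81 + 324) = -448 - 16/405 = -181456/405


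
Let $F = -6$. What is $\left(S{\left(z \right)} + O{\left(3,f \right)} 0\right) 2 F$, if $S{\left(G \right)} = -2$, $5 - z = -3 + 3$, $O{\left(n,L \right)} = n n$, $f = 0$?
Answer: $24$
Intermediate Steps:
$O{\left(n,L \right)} = n^{2}$
$z = 5$ ($z = 5 - \left(-3 + 3\right) = 5 - 0 = 5 + 0 = 5$)
$\left(S{\left(z \right)} + O{\left(3,f \right)} 0\right) 2 F = \left(-2 + 3^{2} \cdot 0\right) 2 \left(-6\right) = \left(-2 + 9 \cdot 0\right) \left(-12\right) = \left(-2 + 0\right) \left(-12\right) = \left(-2\right) \left(-12\right) = 24$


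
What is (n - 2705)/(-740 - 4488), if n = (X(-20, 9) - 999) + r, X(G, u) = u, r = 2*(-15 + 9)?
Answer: 3707/5228 ≈ 0.70907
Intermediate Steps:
r = -12 (r = 2*(-6) = -12)
n = -1002 (n = (9 - 999) - 12 = -990 - 12 = -1002)
(n - 2705)/(-740 - 4488) = (-1002 - 2705)/(-740 - 4488) = -3707/(-5228) = -3707*(-1/5228) = 3707/5228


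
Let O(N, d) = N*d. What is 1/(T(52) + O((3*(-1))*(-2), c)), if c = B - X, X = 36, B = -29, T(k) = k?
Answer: -1/338 ≈ -0.0029586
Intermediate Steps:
c = -65 (c = -29 - 1*36 = -29 - 36 = -65)
1/(T(52) + O((3*(-1))*(-2), c)) = 1/(52 + ((3*(-1))*(-2))*(-65)) = 1/(52 - 3*(-2)*(-65)) = 1/(52 + 6*(-65)) = 1/(52 - 390) = 1/(-338) = -1/338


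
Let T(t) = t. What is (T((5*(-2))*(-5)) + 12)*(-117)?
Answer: -7254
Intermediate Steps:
(T((5*(-2))*(-5)) + 12)*(-117) = ((5*(-2))*(-5) + 12)*(-117) = (-10*(-5) + 12)*(-117) = (50 + 12)*(-117) = 62*(-117) = -7254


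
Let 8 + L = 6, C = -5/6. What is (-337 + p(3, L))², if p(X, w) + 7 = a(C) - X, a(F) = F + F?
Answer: 1094116/9 ≈ 1.2157e+5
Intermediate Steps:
C = -⅚ (C = -5*⅙ = -⅚ ≈ -0.83333)
a(F) = 2*F
L = -2 (L = -8 + 6 = -2)
p(X, w) = -26/3 - X (p(X, w) = -7 + (2*(-⅚) - X) = -7 + (-5/3 - X) = -26/3 - X)
(-337 + p(3, L))² = (-337 + (-26/3 - 1*3))² = (-337 + (-26/3 - 3))² = (-337 - 35/3)² = (-1046/3)² = 1094116/9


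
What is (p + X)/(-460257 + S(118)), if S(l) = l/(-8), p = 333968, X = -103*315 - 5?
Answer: -1206072/1841087 ≈ -0.65509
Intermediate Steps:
X = -32450 (X = -32445 - 5 = -32450)
S(l) = -l/8 (S(l) = l*(-⅛) = -l/8)
(p + X)/(-460257 + S(118)) = (333968 - 32450)/(-460257 - ⅛*118) = 301518/(-460257 - 59/4) = 301518/(-1841087/4) = 301518*(-4/1841087) = -1206072/1841087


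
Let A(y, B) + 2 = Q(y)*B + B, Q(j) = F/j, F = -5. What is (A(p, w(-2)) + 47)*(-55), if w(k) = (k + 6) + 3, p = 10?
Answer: -5335/2 ≈ -2667.5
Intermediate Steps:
w(k) = 9 + k (w(k) = (6 + k) + 3 = 9 + k)
Q(j) = -5/j
A(y, B) = -2 + B - 5*B/y (A(y, B) = -2 + ((-5/y)*B + B) = -2 + (-5*B/y + B) = -2 + (B - 5*B/y) = -2 + B - 5*B/y)
(A(p, w(-2)) + 47)*(-55) = ((-2 + (9 - 2) - 5*(9 - 2)/10) + 47)*(-55) = ((-2 + 7 - 5*7*⅒) + 47)*(-55) = ((-2 + 7 - 7/2) + 47)*(-55) = (3/2 + 47)*(-55) = (97/2)*(-55) = -5335/2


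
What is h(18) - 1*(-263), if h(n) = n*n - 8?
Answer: 579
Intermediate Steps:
h(n) = -8 + n² (h(n) = n² - 8 = -8 + n²)
h(18) - 1*(-263) = (-8 + 18²) - 1*(-263) = (-8 + 324) + 263 = 316 + 263 = 579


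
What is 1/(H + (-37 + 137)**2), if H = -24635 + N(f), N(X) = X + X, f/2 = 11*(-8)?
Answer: -1/14987 ≈ -6.6724e-5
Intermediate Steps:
f = -176 (f = 2*(11*(-8)) = 2*(-88) = -176)
N(X) = 2*X
H = -24987 (H = -24635 + 2*(-176) = -24635 - 352 = -24987)
1/(H + (-37 + 137)**2) = 1/(-24987 + (-37 + 137)**2) = 1/(-24987 + 100**2) = 1/(-24987 + 10000) = 1/(-14987) = -1/14987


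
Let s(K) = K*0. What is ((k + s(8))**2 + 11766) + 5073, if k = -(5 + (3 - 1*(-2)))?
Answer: 16939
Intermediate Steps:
s(K) = 0
k = -10 (k = -(5 + (3 + 2)) = -(5 + 5) = -1*10 = -10)
((k + s(8))**2 + 11766) + 5073 = ((-10 + 0)**2 + 11766) + 5073 = ((-10)**2 + 11766) + 5073 = (100 + 11766) + 5073 = 11866 + 5073 = 16939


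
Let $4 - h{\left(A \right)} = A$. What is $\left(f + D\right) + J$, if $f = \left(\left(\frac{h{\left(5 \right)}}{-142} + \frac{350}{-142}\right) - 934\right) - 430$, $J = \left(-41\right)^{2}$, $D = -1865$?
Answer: $- \frac{220165}{142} \approx -1550.5$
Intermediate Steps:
$h{\left(A \right)} = 4 - A$
$J = 1681$
$f = - \frac{194037}{142}$ ($f = \left(\left(\frac{4 - 5}{-142} + \frac{350}{-142}\right) - 934\right) - 430 = \left(\left(\left(4 - 5\right) \left(- \frac{1}{142}\right) + 350 \left(- \frac{1}{142}\right)\right) - 934\right) - 430 = \left(\left(\left(-1\right) \left(- \frac{1}{142}\right) - \frac{175}{71}\right) - 934\right) - 430 = \left(\left(\frac{1}{142} - \frac{175}{71}\right) - 934\right) - 430 = \left(- \frac{349}{142} - 934\right) - 430 = - \frac{132977}{142} - 430 = - \frac{194037}{142} \approx -1366.5$)
$\left(f + D\right) + J = \left(- \frac{194037}{142} - 1865\right) + 1681 = - \frac{458867}{142} + 1681 = - \frac{220165}{142}$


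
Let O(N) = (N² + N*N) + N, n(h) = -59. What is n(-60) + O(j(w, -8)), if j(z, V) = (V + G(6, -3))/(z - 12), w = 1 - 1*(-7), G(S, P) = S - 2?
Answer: -56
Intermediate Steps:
G(S, P) = -2 + S
w = 8 (w = 1 + 7 = 8)
j(z, V) = (4 + V)/(-12 + z) (j(z, V) = (V + (-2 + 6))/(z - 12) = (V + 4)/(-12 + z) = (4 + V)/(-12 + z))
O(N) = N + 2*N² (O(N) = (N² + N²) + N = 2*N² + N = N + 2*N²)
n(-60) + O(j(w, -8)) = -59 + ((4 - 8)/(-12 + 8))*(1 + 2*((4 - 8)/(-12 + 8))) = -59 + (-4/(-4))*(1 + 2*(-4/(-4))) = -59 + (-¼*(-4))*(1 + 2*(-¼*(-4))) = -59 + 1*(1 + 2*1) = -59 + 1*(1 + 2) = -59 + 1*3 = -59 + 3 = -56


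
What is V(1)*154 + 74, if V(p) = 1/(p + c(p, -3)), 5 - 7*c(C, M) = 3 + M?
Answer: 983/6 ≈ 163.83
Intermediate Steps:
c(C, M) = 2/7 - M/7 (c(C, M) = 5/7 - (3 + M)/7 = 5/7 + (-3/7 - M/7) = 2/7 - M/7)
V(p) = 1/(5/7 + p) (V(p) = 1/(p + (2/7 - 1/7*(-3))) = 1/(p + (2/7 + 3/7)) = 1/(p + 5/7) = 1/(5/7 + p))
V(1)*154 + 74 = (7/(5 + 7*1))*154 + 74 = (7/(5 + 7))*154 + 74 = (7/12)*154 + 74 = 539/6 + 74 = 983/6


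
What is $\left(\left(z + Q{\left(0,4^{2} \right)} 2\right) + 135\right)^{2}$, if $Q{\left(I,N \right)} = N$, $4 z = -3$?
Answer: $\frac{442225}{16} \approx 27639.0$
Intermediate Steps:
$z = - \frac{3}{4}$ ($z = \frac{1}{4} \left(-3\right) = - \frac{3}{4} \approx -0.75$)
$\left(\left(z + Q{\left(0,4^{2} \right)} 2\right) + 135\right)^{2} = \left(\left(- \frac{3}{4} + 4^{2} \cdot 2\right) + 135\right)^{2} = \left(\left(- \frac{3}{4} + 16 \cdot 2\right) + 135\right)^{2} = \left(\left(- \frac{3}{4} + 32\right) + 135\right)^{2} = \left(\frac{125}{4} + 135\right)^{2} = \left(\frac{665}{4}\right)^{2} = \frac{442225}{16}$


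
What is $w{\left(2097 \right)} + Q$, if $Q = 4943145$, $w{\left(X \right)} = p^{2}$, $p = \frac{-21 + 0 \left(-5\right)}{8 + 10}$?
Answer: $\frac{177953269}{36} \approx 4.9431 \cdot 10^{6}$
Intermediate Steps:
$p = - \frac{7}{6}$ ($p = \frac{-21 + 0}{18} = \left(-21\right) \frac{1}{18} = - \frac{7}{6} \approx -1.1667$)
$w{\left(X \right)} = \frac{49}{36}$ ($w{\left(X \right)} = \left(- \frac{7}{6}\right)^{2} = \frac{49}{36}$)
$w{\left(2097 \right)} + Q = \frac{49}{36} + 4943145 = \frac{177953269}{36}$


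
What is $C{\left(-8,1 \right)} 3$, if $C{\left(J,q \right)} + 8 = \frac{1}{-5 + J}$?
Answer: $- \frac{315}{13} \approx -24.231$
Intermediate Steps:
$C{\left(J,q \right)} = -8 + \frac{1}{-5 + J}$
$C{\left(-8,1 \right)} 3 = \frac{41 - -64}{-5 - 8} \cdot 3 = \frac{41 + 64}{-13} \cdot 3 = \left(- \frac{1}{13}\right) 105 \cdot 3 = \left(- \frac{105}{13}\right) 3 = - \frac{315}{13}$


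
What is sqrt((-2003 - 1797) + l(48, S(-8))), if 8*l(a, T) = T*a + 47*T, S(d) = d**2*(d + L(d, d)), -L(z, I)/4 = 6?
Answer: 2*I*sqrt(7030) ≈ 167.69*I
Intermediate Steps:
L(z, I) = -24 (L(z, I) = -4*6 = -24)
S(d) = d**2*(-24 + d) (S(d) = d**2*(d - 24) = d**2*(-24 + d))
l(a, T) = 47*T/8 + T*a/8 (l(a, T) = (T*a + 47*T)/8 = (47*T + T*a)/8 = 47*T/8 + T*a/8)
sqrt((-2003 - 1797) + l(48, S(-8))) = sqrt((-2003 - 1797) + ((-8)**2*(-24 - 8))*(47 + 48)/8) = sqrt(-3800 + (1/8)*(64*(-32))*95) = sqrt(-3800 + (1/8)*(-2048)*95) = sqrt(-3800 - 24320) = sqrt(-28120) = 2*I*sqrt(7030)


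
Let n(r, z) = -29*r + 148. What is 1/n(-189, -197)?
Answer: 1/5629 ≈ 0.00017765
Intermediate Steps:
n(r, z) = 148 - 29*r
1/n(-189, -197) = 1/(148 - 29*(-189)) = 1/(148 + 5481) = 1/5629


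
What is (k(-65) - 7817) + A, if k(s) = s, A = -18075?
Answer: -25957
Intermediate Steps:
(k(-65) - 7817) + A = (-65 - 7817) - 18075 = -7882 - 18075 = -25957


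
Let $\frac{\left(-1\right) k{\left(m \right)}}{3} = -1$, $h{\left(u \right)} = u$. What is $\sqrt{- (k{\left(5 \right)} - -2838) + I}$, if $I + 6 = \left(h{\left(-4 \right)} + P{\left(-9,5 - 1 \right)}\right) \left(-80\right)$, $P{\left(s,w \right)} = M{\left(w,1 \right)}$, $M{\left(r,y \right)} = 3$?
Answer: $i \sqrt{2767} \approx 52.602 i$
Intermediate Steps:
$k{\left(m \right)} = 3$ ($k{\left(m \right)} = \left(-3\right) \left(-1\right) = 3$)
$P{\left(s,w \right)} = 3$
$I = 74$ ($I = -6 + \left(-4 + 3\right) \left(-80\right) = -6 - -80 = -6 + 80 = 74$)
$\sqrt{- (k{\left(5 \right)} - -2838) + I} = \sqrt{- (3 - -2838) + 74} = \sqrt{- (3 + 2838) + 74} = \sqrt{\left(-1\right) 2841 + 74} = \sqrt{-2841 + 74} = \sqrt{-2767} = i \sqrt{2767}$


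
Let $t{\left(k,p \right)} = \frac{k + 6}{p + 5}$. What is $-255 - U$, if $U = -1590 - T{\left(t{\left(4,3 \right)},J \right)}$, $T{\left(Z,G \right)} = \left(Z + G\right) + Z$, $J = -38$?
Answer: $\frac{2599}{2} \approx 1299.5$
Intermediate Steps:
$t{\left(k,p \right)} = \frac{6 + k}{5 + p}$
$T{\left(Z,G \right)} = G + 2 Z$ ($T{\left(Z,G \right)} = \left(G + Z\right) + Z = G + 2 Z$)
$U = - \frac{3109}{2}$ ($U = -1590 - \left(-38 + 2 \frac{6 + 4}{5 + 3}\right) = -1590 - \left(-38 + 2 \cdot \frac{1}{8} \cdot 10\right) = -1590 - \left(-38 + 2 \cdot \frac{5}{4}\right) = -1590 - \left(-38 + \frac{5}{2}\right) = -1590 - - \frac{71}{2} = -1590 + \frac{71}{2} = - \frac{3109}{2} \approx -1554.5$)
$-255 - U = -255 - - \frac{3109}{2} = -255 + \frac{3109}{2} = \frac{2599}{2}$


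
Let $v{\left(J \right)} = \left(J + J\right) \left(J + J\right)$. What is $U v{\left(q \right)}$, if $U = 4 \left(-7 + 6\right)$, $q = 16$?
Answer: $-4096$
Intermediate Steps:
$v{\left(J \right)} = 4 J^{2}$ ($v{\left(J \right)} = 2 J 2 J = 4 J^{2}$)
$U = -4$ ($U = 4 \left(-1\right) = -4$)
$U v{\left(q \right)} = - 4 \cdot 4 \cdot 16^{2} = - 4 \cdot 4 \cdot 256 = \left(-4\right) 1024 = -4096$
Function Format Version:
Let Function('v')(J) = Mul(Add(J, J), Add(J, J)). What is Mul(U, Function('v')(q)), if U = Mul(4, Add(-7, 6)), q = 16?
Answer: -4096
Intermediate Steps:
Function('v')(J) = Mul(4, Pow(J, 2)) (Function('v')(J) = Mul(Mul(2, J), Mul(2, J)) = Mul(4, Pow(J, 2)))
U = -4 (U = Mul(4, -1) = -4)
Mul(U, Function('v')(q)) = Mul(-4, Mul(4, Pow(16, 2))) = Mul(-4, Mul(4, 256)) = Mul(-4, 1024) = -4096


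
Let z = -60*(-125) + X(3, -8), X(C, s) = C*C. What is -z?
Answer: -7509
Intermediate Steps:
X(C, s) = C²
z = 7509 (z = -60*(-125) + 3² = 7500 + 9 = 7509)
-z = -1*7509 = -7509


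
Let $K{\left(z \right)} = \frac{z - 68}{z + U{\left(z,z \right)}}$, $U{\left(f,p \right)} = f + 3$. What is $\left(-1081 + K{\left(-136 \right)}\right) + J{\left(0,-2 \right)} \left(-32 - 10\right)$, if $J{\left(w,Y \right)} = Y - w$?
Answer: $- \frac{267989}{269} \approx -996.24$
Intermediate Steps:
$U{\left(f,p \right)} = 3 + f$
$K{\left(z \right)} = \frac{-68 + z}{3 + 2 z}$ ($K{\left(z \right)} = \frac{z - 68}{z + \left(3 + z\right)} = \frac{-68 + z}{3 + 2 z}$)
$\left(-1081 + K{\left(-136 \right)}\right) + J{\left(0,-2 \right)} \left(-32 - 10\right) = \left(-1081 + \frac{-68 - 136}{3 + 2 \left(-136\right)}\right) + \left(-2 - 0\right) \left(-32 - 10\right) = \left(-1081 + \frac{1}{3 - 272} \left(-204\right)\right) + \left(-2 + 0\right) \left(-42\right) = \left(-1081 + \frac{1}{-269} \left(-204\right)\right) - -84 = \left(-1081 - - \frac{204}{269}\right) + 84 = \left(-1081 + \frac{204}{269}\right) + 84 = - \frac{290585}{269} + 84 = - \frac{267989}{269}$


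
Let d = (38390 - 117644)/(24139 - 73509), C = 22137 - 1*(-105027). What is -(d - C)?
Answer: 3139003713/24685 ≈ 1.2716e+5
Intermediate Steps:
C = 127164 (C = 22137 + 105027 = 127164)
d = 39627/24685 (d = -79254/(-49370) = -79254*(-1/49370) = 39627/24685 ≈ 1.6053)
-(d - C) = -(39627/24685 - 1*127164) = -(39627/24685 - 127164) = -1*(-3139003713/24685) = 3139003713/24685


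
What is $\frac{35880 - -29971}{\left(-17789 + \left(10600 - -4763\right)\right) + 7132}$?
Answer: $\frac{65851}{4706} \approx 13.993$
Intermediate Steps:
$\frac{35880 - -29971}{\left(-17789 + \left(10600 - -4763\right)\right) + 7132} = \frac{35880 + 29971}{\left(-17789 + \left(10600 + 4763\right)\right) + 7132} = \frac{65851}{\left(-17789 + 15363\right) + 7132} = \frac{65851}{-2426 + 7132} = \frac{65851}{4706}$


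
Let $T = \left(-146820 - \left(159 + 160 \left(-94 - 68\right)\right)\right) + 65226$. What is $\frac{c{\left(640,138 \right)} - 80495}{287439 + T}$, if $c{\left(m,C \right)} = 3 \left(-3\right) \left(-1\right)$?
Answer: $- \frac{40243}{115803} \approx -0.34751$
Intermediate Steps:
$c{\left(m,C \right)} = 9$ ($c{\left(m,C \right)} = \left(-9\right) \left(-1\right) = 9$)
$T = -55833$ ($T = \left(-146820 - -25761\right) + 65226 = \left(-146820 + \left(25920 - 159\right)\right) + 65226 = \left(-146820 + 25761\right) + 65226 = -121059 + 65226 = -55833$)
$\frac{c{\left(640,138 \right)} - 80495}{287439 + T} = \frac{9 - 80495}{287439 - 55833} = - \frac{80486}{231606} = \left(-80486\right) \frac{1}{231606} = - \frac{40243}{115803}$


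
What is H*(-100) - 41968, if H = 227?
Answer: -64668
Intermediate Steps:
H*(-100) - 41968 = 227*(-100) - 41968 = -22700 - 41968 = -64668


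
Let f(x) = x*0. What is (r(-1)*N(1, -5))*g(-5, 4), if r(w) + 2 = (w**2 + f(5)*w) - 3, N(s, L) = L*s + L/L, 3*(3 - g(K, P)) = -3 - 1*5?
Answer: 272/3 ≈ 90.667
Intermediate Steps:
f(x) = 0
g(K, P) = 17/3 (g(K, P) = 3 - (-3 - 1*5)/3 = 3 - (-3 - 5)/3 = 3 - 1/3*(-8) = 3 + 8/3 = 17/3)
N(s, L) = 1 + L*s (N(s, L) = L*s + 1 = 1 + L*s)
r(w) = -5 + w**2 (r(w) = -2 + ((w**2 + 0*w) - 3) = -2 + ((w**2 + 0) - 3) = -2 + (w**2 - 3) = -2 + (-3 + w**2) = -5 + w**2)
(r(-1)*N(1, -5))*g(-5, 4) = ((-5 + (-1)**2)*(1 - 5*1))*(17/3) = ((-5 + 1)*(1 - 5))*(17/3) = -4*(-4)*(17/3) = 16*(17/3) = 272/3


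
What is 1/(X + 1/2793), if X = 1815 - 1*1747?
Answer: 2793/189925 ≈ 0.014706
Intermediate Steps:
X = 68 (X = 1815 - 1747 = 68)
1/(X + 1/2793) = 1/(68 + 1/2793) = 1/(189925/2793) = 2793/189925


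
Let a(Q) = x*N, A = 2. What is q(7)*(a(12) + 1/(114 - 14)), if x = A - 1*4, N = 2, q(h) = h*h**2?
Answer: -136857/100 ≈ -1368.6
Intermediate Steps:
q(h) = h**3
x = -2 (x = 2 - 1*4 = 2 - 4 = -2)
a(Q) = -4 (a(Q) = -2*2 = -4)
q(7)*(a(12) + 1/(114 - 14)) = 7**3*(-4 + 1/(114 - 14)) = 343*(-4 + 1/100) = 343*(-399/100) = -136857/100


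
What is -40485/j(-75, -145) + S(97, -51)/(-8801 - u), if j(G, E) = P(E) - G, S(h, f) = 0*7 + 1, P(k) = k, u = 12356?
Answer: 171308215/296198 ≈ 578.36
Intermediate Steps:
S(h, f) = 1 (S(h, f) = 0 + 1 = 1)
j(G, E) = E - G
-40485/j(-75, -145) + S(97, -51)/(-8801 - u) = -40485/(-145 - 1*(-75)) + 1/(-8801 - 1*12356) = -40485/(-145 + 75) + 1/(-8801 - 12356) = -40485/(-70) + 1/(-21157) = -40485*(-1/70) + 1*(-1/21157) = 8097/14 - 1/21157 = 171308215/296198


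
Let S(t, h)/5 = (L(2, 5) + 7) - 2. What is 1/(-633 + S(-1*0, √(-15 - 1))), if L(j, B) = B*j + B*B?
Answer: -1/433 ≈ -0.0023095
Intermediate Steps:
L(j, B) = B² + B*j (L(j, B) = B*j + B² = B² + B*j)
S(t, h) = 200 (S(t, h) = 5*((5*(5 + 2) + 7) - 2) = 5*((5*7 + 7) - 2) = 5*((35 + 7) - 2) = 5*(42 - 2) = 5*40 = 200)
1/(-633 + S(-1*0, √(-15 - 1))) = 1/(-633 + 200) = 1/(-433) = -1/433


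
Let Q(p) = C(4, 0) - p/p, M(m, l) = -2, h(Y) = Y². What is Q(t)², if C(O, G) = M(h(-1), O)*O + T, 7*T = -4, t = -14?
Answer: 4489/49 ≈ 91.612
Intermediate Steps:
T = -4/7 (T = (⅐)*(-4) = -4/7 ≈ -0.57143)
C(O, G) = -4/7 - 2*O (C(O, G) = -2*O - 4/7 = -4/7 - 2*O)
Q(p) = -67/7 (Q(p) = (-4/7 - 2*4) - p/p = (-4/7 - 8) - 1*1 = -60/7 - 1 = -67/7)
Q(t)² = (-67/7)² = 4489/49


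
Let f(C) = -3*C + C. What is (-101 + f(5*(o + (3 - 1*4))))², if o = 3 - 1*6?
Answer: 3721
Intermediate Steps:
o = -3 (o = 3 - 6 = -3)
f(C) = -2*C
(-101 + f(5*(o + (3 - 1*4))))² = (-101 - 10*(-3 + (3 - 1*4)))² = (-101 - 10*(-3 + (3 - 4)))² = (-101 - 10*(-3 - 1))² = (-101 - 10*(-4))² = (-101 - 2*(-20))² = (-101 + 40)² = (-61)² = 3721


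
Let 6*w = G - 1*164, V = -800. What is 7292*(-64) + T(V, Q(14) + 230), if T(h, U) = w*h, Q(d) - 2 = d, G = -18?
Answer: -1327264/3 ≈ -4.4242e+5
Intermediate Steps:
Q(d) = 2 + d
w = -91/3 (w = (-18 - 1*164)/6 = (-18 - 164)/6 = (1/6)*(-182) = -91/3 ≈ -30.333)
T(h, U) = -91*h/3
7292*(-64) + T(V, Q(14) + 230) = 7292*(-64) - 91/3*(-800) = -466688 + 72800/3 = -1327264/3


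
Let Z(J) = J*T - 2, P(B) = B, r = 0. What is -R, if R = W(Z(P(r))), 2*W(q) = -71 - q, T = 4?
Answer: 69/2 ≈ 34.500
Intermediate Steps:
Z(J) = -2 + 4*J (Z(J) = J*4 - 2 = 4*J - 2 = -2 + 4*J)
W(q) = -71/2 - q/2 (W(q) = (-71 - q)/2 = -71/2 - q/2)
R = -69/2 (R = -71/2 - (-2 + 4*0)/2 = -71/2 - (-2 + 0)/2 = -71/2 - 1/2*(-2) = -71/2 + 1 = -69/2 ≈ -34.500)
-R = -1*(-69/2) = 69/2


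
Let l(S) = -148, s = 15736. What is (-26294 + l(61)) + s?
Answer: -10706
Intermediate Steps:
(-26294 + l(61)) + s = (-26294 - 148) + 15736 = -26442 + 15736 = -10706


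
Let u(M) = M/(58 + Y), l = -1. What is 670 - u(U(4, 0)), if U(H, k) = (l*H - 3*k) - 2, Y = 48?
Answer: 35513/53 ≈ 670.06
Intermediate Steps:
U(H, k) = -2 - H - 3*k (U(H, k) = (-H - 3*k) - 2 = -2 - H - 3*k)
u(M) = M/106 (u(M) = M/(58 + 48) = M/106)
670 - u(U(4, 0)) = 670 - (-2 - 1*4 - 3*0)/106 = 670 - (-2 - 4 + 0)/106 = 670 - (-6)/106 = 670 - 1*(-3/53) = 670 + 3/53 = 35513/53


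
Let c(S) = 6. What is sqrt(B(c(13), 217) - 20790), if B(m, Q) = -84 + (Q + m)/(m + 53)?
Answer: I*sqrt(72649237)/59 ≈ 144.47*I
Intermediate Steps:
B(m, Q) = -84 + (Q + m)/(53 + m)
sqrt(B(c(13), 217) - 20790) = sqrt((-4452 + 217 - 83*6)/(53 + 6) - 20790) = sqrt((-4452 + 217 - 498)/59 - 20790) = sqrt((1/59)*(-4733) - 20790) = sqrt(-4733/59 - 20790) = sqrt(-1231343/59) = I*sqrt(72649237)/59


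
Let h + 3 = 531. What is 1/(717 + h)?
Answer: 1/1245 ≈ 0.00080321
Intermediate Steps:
h = 528 (h = -3 + 531 = 528)
1/(717 + h) = 1/(717 + 528) = 1/1245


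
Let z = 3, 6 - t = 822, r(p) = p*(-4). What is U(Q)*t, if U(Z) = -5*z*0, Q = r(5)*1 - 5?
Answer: 0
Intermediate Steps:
r(p) = -4*p
t = -816 (t = 6 - 1*822 = 6 - 822 = -816)
Q = -25 (Q = -4*5*1 - 5 = -20*1 - 5 = -20 - 5 = -25)
U(Z) = 0 (U(Z) = -5*3*0 = -15*0 = 0)
U(Q)*t = 0*(-816) = 0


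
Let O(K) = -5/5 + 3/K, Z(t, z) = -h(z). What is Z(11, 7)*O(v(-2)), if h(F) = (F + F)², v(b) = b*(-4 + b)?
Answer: 147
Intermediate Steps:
h(F) = 4*F² (h(F) = (2*F)² = 4*F²)
Z(t, z) = -4*z²
O(K) = -1 + 3/K (O(K) = -5*⅕ + 3/K = -1 + 3/K)
Z(11, 7)*O(v(-2)) = (-4*7²)*((3 - (-2)*(-4 - 2))/((-2*(-4 - 2)))) = (-4*49)*((3 - (-2)*(-6))/((-2*(-6)))) = -196*(3 - 1*12)/12 = -49*(3 - 12)/3 = -49*(-9)/3 = -196*(-¾) = 147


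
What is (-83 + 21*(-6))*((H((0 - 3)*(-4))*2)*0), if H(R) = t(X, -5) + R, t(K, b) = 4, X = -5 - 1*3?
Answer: 0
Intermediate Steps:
X = -8 (X = -5 - 3 = -8)
H(R) = 4 + R
(-83 + 21*(-6))*((H((0 - 3)*(-4))*2)*0) = (-83 + 21*(-6))*(((4 + (0 - 3)*(-4))*2)*0) = (-83 - 126)*(((4 - 3*(-4))*2)*0) = -209*(4 + 12)*2*0 = -209*16*2*0 = -6688*0 = -209*0 = 0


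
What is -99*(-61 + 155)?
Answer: -9306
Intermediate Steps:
-99*(-61 + 155) = -99*94 = -9306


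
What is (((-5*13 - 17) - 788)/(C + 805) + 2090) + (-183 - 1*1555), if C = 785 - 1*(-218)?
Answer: 317773/904 ≈ 351.52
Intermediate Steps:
C = 1003 (C = 785 + 218 = 1003)
(((-5*13 - 17) - 788)/(C + 805) + 2090) + (-183 - 1*1555) = (((-5*13 - 17) - 788)/(1003 + 805) + 2090) + (-183 - 1*1555) = (((-65 - 17) - 788)/1808 + 2090) + (-183 - 1555) = ((-82 - 788)*(1/1808) + 2090) - 1738 = (-870*1/1808 + 2090) - 1738 = (-435/904 + 2090) - 1738 = 1888925/904 - 1738 = 317773/904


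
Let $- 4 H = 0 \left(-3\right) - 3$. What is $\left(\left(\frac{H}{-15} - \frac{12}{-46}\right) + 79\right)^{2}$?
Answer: $\frac{1327654969}{211600} \approx 6274.4$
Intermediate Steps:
$H = \frac{3}{4}$ ($H = - \frac{0 \left(-3\right) - 3}{4} = - \frac{0 - 3}{4} = \left(- \frac{1}{4}\right) \left(-3\right) = \frac{3}{4} \approx 0.75$)
$\left(\left(\frac{H}{-15} - \frac{12}{-46}\right) + 79\right)^{2} = \left(\left(\frac{3}{4 \left(-15\right)} - \frac{12}{-46}\right) + 79\right)^{2} = \left(\left(\frac{3}{4} \left(- \frac{1}{15}\right) - - \frac{6}{23}\right) + 79\right)^{2} = \left(\left(- \frac{1}{20} + \frac{6}{23}\right) + 79\right)^{2} = \left(\frac{97}{460} + 79\right)^{2} = \left(\frac{36437}{460}\right)^{2} = \frac{1327654969}{211600}$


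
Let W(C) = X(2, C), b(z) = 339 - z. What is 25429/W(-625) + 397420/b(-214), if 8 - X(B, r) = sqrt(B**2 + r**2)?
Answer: 3165425396/4407805 - 25429*sqrt(390629)/390565 ≈ 677.45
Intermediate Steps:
X(B, r) = 8 - sqrt(B**2 + r**2)
W(C) = 8 - sqrt(4 + C**2) (W(C) = 8 - sqrt(2**2 + C**2) = 8 - sqrt(4 + C**2))
25429/W(-625) + 397420/b(-214) = 25429/(8 - sqrt(4 + (-625)**2)) + 397420/(339 - 1*(-214)) = 25429/(8 - sqrt(4 + 390625)) + 397420/(339 + 214) = 25429/(8 - sqrt(390629)) + 397420/553 = 397420/553 + 25429/(8 - sqrt(390629))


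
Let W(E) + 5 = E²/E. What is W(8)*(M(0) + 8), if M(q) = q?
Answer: 24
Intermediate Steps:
W(E) = -5 + E (W(E) = -5 + E²/E = -5 + E)
W(8)*(M(0) + 8) = (-5 + 8)*(0 + 8) = 3*8 = 24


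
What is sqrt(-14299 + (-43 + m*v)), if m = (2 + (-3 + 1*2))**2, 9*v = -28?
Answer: I*sqrt(129106)/3 ≈ 119.77*I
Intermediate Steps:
v = -28/9 (v = (1/9)*(-28) = -28/9 ≈ -3.1111)
m = 1 (m = (2 + (-3 + 2))**2 = (2 - 1)**2 = 1**2 = 1)
sqrt(-14299 + (-43 + m*v)) = sqrt(-14299 + (-43 + 1*(-28/9))) = sqrt(-14299 + (-43 - 28/9)) = sqrt(-14299 - 415/9) = sqrt(-129106/9) = I*sqrt(129106)/3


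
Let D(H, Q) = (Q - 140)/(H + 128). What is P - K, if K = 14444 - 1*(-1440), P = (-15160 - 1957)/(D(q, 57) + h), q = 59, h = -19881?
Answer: -59050810841/3717830 ≈ -15883.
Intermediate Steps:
D(H, Q) = (-140 + Q)/(128 + H)
P = 3200879/3717830 (P = (-15160 - 1957)/((-140 + 57)/(128 + 59) - 19881) = -17117/(-83/187 - 19881) = -17117/(-3717830/187) = -17117*(-187/3717830) = 3200879/3717830 ≈ 0.86095)
K = 15884 (K = 14444 + 1440 = 15884)
P - K = 3200879/3717830 - 1*15884 = 3200879/3717830 - 15884 = -59050810841/3717830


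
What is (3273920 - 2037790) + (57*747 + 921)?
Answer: 1279630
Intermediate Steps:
(3273920 - 2037790) + (57*747 + 921) = 1236130 + (42579 + 921) = 1236130 + 43500 = 1279630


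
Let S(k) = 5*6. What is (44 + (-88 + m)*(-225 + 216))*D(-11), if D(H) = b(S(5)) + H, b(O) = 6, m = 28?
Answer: -2920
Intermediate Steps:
S(k) = 30
D(H) = 6 + H
(44 + (-88 + m)*(-225 + 216))*D(-11) = (44 + (-88 + 28)*(-225 + 216))*(6 - 11) = (44 - 60*(-9))*(-5) = (44 + 540)*(-5) = 584*(-5) = -2920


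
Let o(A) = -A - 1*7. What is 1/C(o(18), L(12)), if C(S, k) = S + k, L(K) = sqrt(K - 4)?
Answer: -25/617 - 2*sqrt(2)/617 ≈ -0.045103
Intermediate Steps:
o(A) = -7 - A (o(A) = -A - 7 = -7 - A)
L(K) = sqrt(-4 + K)
1/C(o(18), L(12)) = 1/((-7 - 1*18) + sqrt(-4 + 12)) = 1/((-7 - 18) + sqrt(8)) = 1/(-25 + 2*sqrt(2))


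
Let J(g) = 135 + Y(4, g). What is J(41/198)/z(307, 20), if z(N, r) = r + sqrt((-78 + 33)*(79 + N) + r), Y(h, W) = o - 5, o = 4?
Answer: 268/1775 - 67*I*sqrt(694)/1775 ≈ 0.15099 - 0.99439*I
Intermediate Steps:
Y(h, W) = -1 (Y(h, W) = 4 - 5 = -1)
z(N, r) = r + sqrt(-3555 + r - 45*N) (z(N, r) = r + sqrt(-45*(79 + N) + r) = r + sqrt((-3555 - 45*N) + r) = r + sqrt(-3555 + r - 45*N))
J(g) = 134 (J(g) = 135 - 1 = 134)
J(41/198)/z(307, 20) = 134/(20 + sqrt(-3555 + 20 - 45*307)) = 134/(20 + sqrt(-3555 + 20 - 13815)) = 134/(20 + sqrt(-17350)) = 134/(20 + 5*I*sqrt(694))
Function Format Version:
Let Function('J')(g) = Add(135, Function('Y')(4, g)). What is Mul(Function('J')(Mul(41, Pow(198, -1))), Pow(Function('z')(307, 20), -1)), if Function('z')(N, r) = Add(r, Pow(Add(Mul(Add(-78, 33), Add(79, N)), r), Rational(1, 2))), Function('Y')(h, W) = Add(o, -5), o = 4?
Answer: Add(Rational(268, 1775), Mul(Rational(-67, 1775), I, Pow(694, Rational(1, 2)))) ≈ Add(0.15099, Mul(-0.99439, I))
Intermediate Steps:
Function('Y')(h, W) = -1 (Function('Y')(h, W) = Add(4, -5) = -1)
Function('z')(N, r) = Add(r, Pow(Add(-3555, r, Mul(-45, N)), Rational(1, 2))) (Function('z')(N, r) = Add(r, Pow(Add(Mul(-45, Add(79, N)), r), Rational(1, 2))) = Add(r, Pow(Add(Add(-3555, Mul(-45, N)), r), Rational(1, 2))) = Add(r, Pow(Add(-3555, r, Mul(-45, N)), Rational(1, 2))))
Function('J')(g) = 134 (Function('J')(g) = Add(135, -1) = 134)
Mul(Function('J')(Mul(41, Pow(198, -1))), Pow(Function('z')(307, 20), -1)) = Mul(134, Pow(Add(20, Pow(Add(-3555, 20, Mul(-45, 307)), Rational(1, 2))), -1)) = Mul(134, Pow(Add(20, Pow(Add(-3555, 20, -13815), Rational(1, 2))), -1)) = Mul(134, Pow(Add(20, Pow(-17350, Rational(1, 2))), -1)) = Mul(134, Pow(Add(20, Mul(5, I, Pow(694, Rational(1, 2)))), -1))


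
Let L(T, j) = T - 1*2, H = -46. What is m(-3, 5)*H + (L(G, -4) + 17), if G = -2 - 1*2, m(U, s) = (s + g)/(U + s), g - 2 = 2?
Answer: -196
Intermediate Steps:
g = 4 (g = 2 + 2 = 4)
m(U, s) = (4 + s)/(U + s) (m(U, s) = (s + 4)/(U + s) = (4 + s)/(U + s))
G = -4 (G = -2 - 2 = -4)
L(T, j) = -2 + T (L(T, j) = T - 2 = -2 + T)
m(-3, 5)*H + (L(G, -4) + 17) = ((4 + 5)/(-3 + 5))*(-46) + ((-2 - 4) + 17) = (9/2)*(-46) + (-6 + 17) = ((½)*9)*(-46) + 11 = (9/2)*(-46) + 11 = -207 + 11 = -196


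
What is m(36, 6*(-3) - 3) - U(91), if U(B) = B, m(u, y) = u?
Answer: -55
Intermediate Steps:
m(36, 6*(-3) - 3) - U(91) = 36 - 1*91 = 36 - 91 = -55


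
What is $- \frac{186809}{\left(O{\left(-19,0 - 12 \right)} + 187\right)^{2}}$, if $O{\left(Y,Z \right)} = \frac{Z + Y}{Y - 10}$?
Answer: $- \frac{157106369}{29746116} \approx -5.2816$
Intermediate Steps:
$O{\left(Y,Z \right)} = \frac{Y + Z}{-10 + Y}$
$- \frac{186809}{\left(O{\left(-19,0 - 12 \right)} + 187\right)^{2}} = - \frac{186809}{\left(\frac{-19 + \left(0 - 12\right)}{-10 - 19} + 187\right)^{2}} = - \frac{186809}{\left(\frac{-19 + \left(0 - 12\right)}{-29} + 187\right)^{2}} = - \frac{186809}{\left(- \frac{-19 - 12}{29} + 187\right)^{2}} = - \frac{186809}{\left(\left(- \frac{1}{29}\right) \left(-31\right) + 187\right)^{2}} = - \frac{186809}{\left(\frac{31}{29} + 187\right)^{2}} = - \frac{186809}{\left(\frac{5454}{29}\right)^{2}} = - \frac{186809}{\frac{29746116}{841}} = \left(-186809\right) \frac{841}{29746116} = - \frac{157106369}{29746116}$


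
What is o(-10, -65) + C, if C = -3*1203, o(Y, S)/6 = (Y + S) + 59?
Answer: -3705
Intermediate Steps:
o(Y, S) = 354 + 6*S + 6*Y (o(Y, S) = 6*((Y + S) + 59) = 6*((S + Y) + 59) = 6*(59 + S + Y) = 354 + 6*S + 6*Y)
C = -3609
o(-10, -65) + C = (354 + 6*(-65) + 6*(-10)) - 3609 = (354 - 390 - 60) - 3609 = -96 - 3609 = -3705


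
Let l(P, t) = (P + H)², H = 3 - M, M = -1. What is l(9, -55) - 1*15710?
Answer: -15541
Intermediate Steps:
H = 4 (H = 3 - 1*(-1) = 3 + 1 = 4)
l(P, t) = (4 + P)² (l(P, t) = (P + 4)² = (4 + P)²)
l(9, -55) - 1*15710 = (4 + 9)² - 1*15710 = 13² - 15710 = 169 - 15710 = -15541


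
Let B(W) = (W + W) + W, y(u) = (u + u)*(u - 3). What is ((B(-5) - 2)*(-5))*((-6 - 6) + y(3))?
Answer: -1020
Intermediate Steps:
y(u) = 2*u*(-3 + u) (y(u) = (2*u)*(-3 + u) = 2*u*(-3 + u))
B(W) = 3*W (B(W) = 2*W + W = 3*W)
((B(-5) - 2)*(-5))*((-6 - 6) + y(3)) = ((3*(-5) - 2)*(-5))*((-6 - 6) + 2*3*(-3 + 3)) = ((-15 - 2)*(-5))*(-12 + 2*3*0) = (-17*(-5))*(-12 + 0) = 85*(-12) = -1020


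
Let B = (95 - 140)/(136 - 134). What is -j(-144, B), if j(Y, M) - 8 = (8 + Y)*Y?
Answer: -19592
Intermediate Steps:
B = -45/2 ≈ -22.500
j(Y, M) = 8 + Y*(8 + Y) (j(Y, M) = 8 + (8 + Y)*Y = 8 + Y*(8 + Y))
-j(-144, B) = -(8 + (-144)² + 8*(-144)) = -(8 + 20736 - 1152) = -1*19592 = -19592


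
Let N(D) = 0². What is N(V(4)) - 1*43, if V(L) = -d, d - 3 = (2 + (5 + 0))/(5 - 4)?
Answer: -43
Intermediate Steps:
d = 10 (d = 3 + (2 + (5 + 0))/(5 - 4) = 3 + (2 + 5)/1 = 3 + 7*1 = 3 + 7 = 10)
V(L) = -10 (V(L) = -1*10 = -10)
N(D) = 0
N(V(4)) - 1*43 = 0 - 1*43 = 0 - 43 = -43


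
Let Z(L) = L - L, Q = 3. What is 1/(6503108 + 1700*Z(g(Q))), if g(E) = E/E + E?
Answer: 1/6503108 ≈ 1.5377e-7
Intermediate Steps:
g(E) = 1 + E
Z(L) = 0
1/(6503108 + 1700*Z(g(Q))) = 1/(6503108 + 1700*0) = 1/(6503108 + 0) = 1/6503108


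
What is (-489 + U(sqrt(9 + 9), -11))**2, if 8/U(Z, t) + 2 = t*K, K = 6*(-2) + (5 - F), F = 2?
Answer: 2249130625/9409 ≈ 2.3904e+5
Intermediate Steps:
K = -9 (K = 6*(-2) + (5 - 1*2) = -12 + (5 - 2) = -12 + 3 = -9)
U(Z, t) = 8/(-2 - 9*t) (U(Z, t) = 8/(-2 + t*(-9)) = 8/(-2 - 9*t))
(-489 + U(sqrt(9 + 9), -11))**2 = (-489 - 8/(2 + 9*(-11)))**2 = (-489 - 8/(2 - 99))**2 = (-489 - 8/(-97))**2 = (-489 - 8*(-1/97))**2 = (-489 + 8/97)**2 = (-47425/97)**2 = 2249130625/9409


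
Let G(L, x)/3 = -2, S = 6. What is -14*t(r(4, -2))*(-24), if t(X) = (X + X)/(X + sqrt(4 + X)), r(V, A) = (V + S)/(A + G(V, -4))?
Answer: -16800/19 - 6720*sqrt(11)/19 ≈ -2057.3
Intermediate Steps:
G(L, x) = -6 (G(L, x) = 3*(-2) = -6)
r(V, A) = (6 + V)/(-6 + A) (r(V, A) = (V + 6)/(A - 6) = (6 + V)/(-6 + A))
t(X) = 2*X/(X + sqrt(4 + X)) (t(X) = (2*X)/(X + sqrt(4 + X)) = 2*X/(X + sqrt(4 + X)))
-14*t(r(4, -2))*(-24) = -28*(6 + 4)/(-6 - 2)/((6 + 4)/(-6 - 2) + sqrt(4 + (6 + 4)/(-6 - 2)))*(-24) = -28*10/(-8)/(10/(-8) + sqrt(4 + 10/(-8)))*(-24) = -28*(-1/8*10)/(-1/8*10 + sqrt(4 - 1/8*10))*(-24) = -28*(-5)/(4*(-5/4 + sqrt(4 - 5/4)))*(-24) = -28*(-5)/(4*(-5/4 + sqrt(11/4)))*(-24) = -28*(-5)/(4*(-5/4 + sqrt(11)/2))*(-24) = -(-35)/(-5/4 + sqrt(11)/2)*(-24) = (35/(-5/4 + sqrt(11)/2))*(-24) = -840/(-5/4 + sqrt(11)/2)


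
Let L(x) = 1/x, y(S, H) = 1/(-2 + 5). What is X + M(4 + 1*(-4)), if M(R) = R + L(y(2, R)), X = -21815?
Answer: -21812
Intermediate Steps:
y(S, H) = ⅓ (y(S, H) = 1/3 = ⅓)
L(x) = 1/x
M(R) = 3 + R (M(R) = R + 1/(⅓) = R + 3 = 3 + R)
X + M(4 + 1*(-4)) = -21815 + (3 + (4 + 1*(-4))) = -21815 + (3 + (4 - 4)) = -21815 + (3 + 0) = -21815 + 3 = -21812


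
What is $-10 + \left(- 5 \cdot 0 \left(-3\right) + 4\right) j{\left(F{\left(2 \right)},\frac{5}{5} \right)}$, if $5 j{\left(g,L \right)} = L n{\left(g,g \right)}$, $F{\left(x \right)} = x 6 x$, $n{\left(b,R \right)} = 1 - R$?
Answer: $- \frac{142}{5} \approx -28.4$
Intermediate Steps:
$F{\left(x \right)} = 6 x^{2}$ ($F{\left(x \right)} = 6 x x = 6 x^{2}$)
$j{\left(g,L \right)} = \frac{L \left(1 - g\right)}{5}$
$-10 + \left(- 5 \cdot 0 \left(-3\right) + 4\right) j{\left(F{\left(2 \right)},\frac{5}{5} \right)} = -10 + \left(- 5 \cdot 0 \left(-3\right) + 4\right) \frac{\frac{5}{5} \left(1 - 6 \cdot 2^{2}\right)}{5} = -10 + \left(\left(-5\right) 0 + 4\right) \frac{5 \cdot \frac{1}{5} \left(1 - 6 \cdot 4\right)}{5} = -10 + \left(0 + 4\right) \frac{1}{5} \cdot 1 \left(1 - 24\right) = -10 + 4 \cdot \frac{1}{5} \cdot 1 \left(1 - 24\right) = -10 + 4 \cdot \frac{1}{5} \cdot 1 \left(-23\right) = -10 + 4 \left(- \frac{23}{5}\right) = -10 - \frac{92}{5} = - \frac{142}{5}$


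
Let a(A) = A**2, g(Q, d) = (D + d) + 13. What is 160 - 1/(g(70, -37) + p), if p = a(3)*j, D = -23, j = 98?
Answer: 133599/835 ≈ 160.00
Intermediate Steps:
g(Q, d) = -10 + d (g(Q, d) = (-23 + d) + 13 = -10 + d)
p = 882 (p = 3**2*98 = 9*98 = 882)
160 - 1/(g(70, -37) + p) = 160 - 1/((-10 - 37) + 882) = 160 - 1/(-47 + 882) = 160 - 1/835 = 133599/835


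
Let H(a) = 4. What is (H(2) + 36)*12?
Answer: 480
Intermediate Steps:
(H(2) + 36)*12 = (4 + 36)*12 = 40*12 = 480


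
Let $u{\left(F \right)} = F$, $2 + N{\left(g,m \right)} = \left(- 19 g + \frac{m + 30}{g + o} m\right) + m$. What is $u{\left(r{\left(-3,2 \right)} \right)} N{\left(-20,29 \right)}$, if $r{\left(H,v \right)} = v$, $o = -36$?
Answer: $\frac{21081}{28} \approx 752.89$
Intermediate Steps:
$N{\left(g,m \right)} = -2 + m - 19 g + \frac{m \left(30 + m\right)}{-36 + g}$ ($N{\left(g,m \right)} = -2 - \left(- m + 19 g - \frac{m + 30}{g - 36} m\right) = -2 - \left(- m + 19 g - \frac{30 + m}{-36 + g} m\right) = -2 - \left(- m + 19 g - \frac{m \left(30 + m\right)}{-36 + g}\right) = -2 + \left(m - 19 g + \frac{m \left(30 + m\right)}{-36 + g}\right) = -2 + m - 19 g + \frac{m \left(30 + m\right)}{-36 + g}$)
$u{\left(r{\left(-3,2 \right)} \right)} N{\left(-20,29 \right)} = 2 \frac{72 + 29^{2} - 19 \left(-20\right)^{2} - 174 + 682 \left(-20\right) - 580}{-36 - 20} = 2 \frac{72 + 841 - 7600 - 174 - 13640 - 580}{-56} = 2 \left(- \frac{72 + 841 - 7600 - 174 - 13640 - 580}{56}\right) = 2 \left(\left(- \frac{1}{56}\right) \left(-21081\right)\right) = 2 \cdot \frac{21081}{56} = \frac{21081}{28}$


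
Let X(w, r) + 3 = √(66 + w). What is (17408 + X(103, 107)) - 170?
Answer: 17248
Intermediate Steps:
X(w, r) = -3 + √(66 + w)
(17408 + X(103, 107)) - 170 = (17408 + (-3 + √(66 + 103))) - 170 = (17408 + (-3 + √169)) - 170 = (17408 + (-3 + 13)) - 170 = (17408 + 10) - 170 = 17418 - 170 = 17248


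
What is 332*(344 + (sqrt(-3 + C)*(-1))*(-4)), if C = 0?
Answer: 114208 + 1328*I*sqrt(3) ≈ 1.1421e+5 + 2300.2*I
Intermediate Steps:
332*(344 + (sqrt(-3 + C)*(-1))*(-4)) = 332*(344 + (sqrt(-3 + 0)*(-1))*(-4)) = 332*(344 + (sqrt(-3)*(-1))*(-4)) = 332*(344 + ((I*sqrt(3))*(-1))*(-4)) = 332*(344 - I*sqrt(3)*(-4)) = 332*(344 + 4*I*sqrt(3)) = 114208 + 1328*I*sqrt(3)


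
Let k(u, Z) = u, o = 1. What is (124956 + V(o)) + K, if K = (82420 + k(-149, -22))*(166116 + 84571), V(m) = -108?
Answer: 20624395025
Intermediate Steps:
K = 20624270177 (K = (82420 - 149)*(166116 + 84571) = 82271*250687 = 20624270177)
(124956 + V(o)) + K = (124956 - 108) + 20624270177 = 124848 + 20624270177 = 20624395025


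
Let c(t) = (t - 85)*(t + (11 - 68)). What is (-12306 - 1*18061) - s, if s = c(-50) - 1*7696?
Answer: -37116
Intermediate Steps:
c(t) = (-85 + t)*(-57 + t) (c(t) = (-85 + t)*(t - 57) = (-85 + t)*(-57 + t))
s = 6749 (s = (4845 + (-50)² - 142*(-50)) - 1*7696 = (4845 + 2500 + 7100) - 7696 = 14445 - 7696 = 6749)
(-12306 - 1*18061) - s = (-12306 - 1*18061) - 1*6749 = (-12306 - 18061) - 6749 = -30367 - 6749 = -37116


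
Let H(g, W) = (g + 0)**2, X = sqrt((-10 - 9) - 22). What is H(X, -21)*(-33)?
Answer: 1353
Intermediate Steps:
X = I*sqrt(41) (X = sqrt(-19 - 22) = sqrt(-41) = I*sqrt(41) ≈ 6.4031*I)
H(g, W) = g**2
H(X, -21)*(-33) = (I*sqrt(41))**2*(-33) = -41*(-33) = 1353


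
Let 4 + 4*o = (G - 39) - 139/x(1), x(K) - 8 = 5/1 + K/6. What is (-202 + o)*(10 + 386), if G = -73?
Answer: -7309170/79 ≈ -92521.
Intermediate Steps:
x(K) = 13 + K/6 (x(K) = 8 + (5/1 + K/6) = 8 + (5*1 + K*(⅙)) = 8 + (5 + K/6) = 13 + K/6)
o = -4999/158 (o = -1 + ((-73 - 39) - 139/(13 + (⅙)*1))/4 = -1 + (-112 - 139/(13 + ⅙))/4 = -1 + (-112 - 139/79/6)/4 = -1 + (-112 - 139*6/79)/4 = -1 + (-112 - 834/79)/4 = -1 + (¼)*(-9682/79) = -1 - 4841/158 = -4999/158 ≈ -31.639)
(-202 + o)*(10 + 386) = (-202 - 4999/158)*(10 + 386) = -36915/158*396 = -7309170/79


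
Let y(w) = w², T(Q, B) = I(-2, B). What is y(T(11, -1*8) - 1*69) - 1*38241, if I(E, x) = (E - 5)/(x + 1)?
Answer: -33617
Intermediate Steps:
I(E, x) = (-5 + E)/(1 + x)
T(Q, B) = -7/(1 + B) (T(Q, B) = (-5 - 2)/(1 + B) = -7/(1 + B))
y(T(11, -1*8) - 1*69) - 1*38241 = (-7/(1 - 1*8) - 1*69)² - 1*38241 = (-7/(1 - 8) - 69)² - 38241 = (-7/(-7) - 69)² - 38241 = (-7*(-⅐) - 69)² - 38241 = (1 - 69)² - 38241 = (-68)² - 38241 = 4624 - 38241 = -33617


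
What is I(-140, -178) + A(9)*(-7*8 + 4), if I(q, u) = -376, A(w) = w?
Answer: -844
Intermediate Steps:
I(-140, -178) + A(9)*(-7*8 + 4) = -376 + 9*(-7*8 + 4) = -376 + 9*(-56 + 4) = -376 + 9*(-52) = -376 - 468 = -844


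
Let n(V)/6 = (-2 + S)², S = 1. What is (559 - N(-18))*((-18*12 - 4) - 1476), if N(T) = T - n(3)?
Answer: -988768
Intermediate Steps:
n(V) = 6 (n(V) = 6*(-2 + 1)² = 6*(-1)² = 6*1 = 6)
N(T) = -6 + T (N(T) = T - 1*6 = T - 6 = -6 + T)
(559 - N(-18))*((-18*12 - 4) - 1476) = (559 - (-6 - 18))*((-18*12 - 4) - 1476) = (559 - 1*(-24))*((-216 - 4) - 1476) = (559 + 24)*(-220 - 1476) = 583*(-1696) = -988768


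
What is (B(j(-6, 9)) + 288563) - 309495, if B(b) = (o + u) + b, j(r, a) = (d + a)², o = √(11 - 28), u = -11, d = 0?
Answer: -20862 + I*√17 ≈ -20862.0 + 4.1231*I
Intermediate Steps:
o = I*√17 (o = √(-17) = I*√17 ≈ 4.1231*I)
j(r, a) = a² (j(r, a) = (0 + a)² = a²)
B(b) = -11 + b + I*√17 (B(b) = (I*√17 - 11) + b = (-11 + I*√17) + b = -11 + b + I*√17)
(B(j(-6, 9)) + 288563) - 309495 = ((-11 + 9² + I*√17) + 288563) - 309495 = ((-11 + 81 + I*√17) + 288563) - 309495 = ((70 + I*√17) + 288563) - 309495 = (288633 + I*√17) - 309495 = -20862 + I*√17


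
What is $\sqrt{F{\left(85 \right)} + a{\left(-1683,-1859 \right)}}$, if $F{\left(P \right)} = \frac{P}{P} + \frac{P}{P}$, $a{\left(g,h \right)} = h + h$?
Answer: $2 i \sqrt{929} \approx 60.959 i$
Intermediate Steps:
$a{\left(g,h \right)} = 2 h$
$F{\left(P \right)} = 2$ ($F{\left(P \right)} = 1 + 1 = 2$)
$\sqrt{F{\left(85 \right)} + a{\left(-1683,-1859 \right)}} = \sqrt{2 + 2 \left(-1859\right)} = \sqrt{2 - 3718} = \sqrt{-3716} = 2 i \sqrt{929}$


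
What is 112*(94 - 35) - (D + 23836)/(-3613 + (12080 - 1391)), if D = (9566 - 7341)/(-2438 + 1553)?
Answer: 8271984289/1252452 ≈ 6604.6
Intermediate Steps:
D = -445/177 (D = 2225/(-885) = 2225*(-1/885) = -445/177 ≈ -2.5141)
112*(94 - 35) - (D + 23836)/(-3613 + (12080 - 1391)) = 112*(94 - 35) - (-445/177 + 23836)/(-3613 + (12080 - 1391)) = 112*59 - 4218527/(177*(-3613 + 10689)) = 6608 - 4218527/(177*7076) = 6608 - 1*4218527/1252452 = 6608 - 4218527/1252452 = 8271984289/1252452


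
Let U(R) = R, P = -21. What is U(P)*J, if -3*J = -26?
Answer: -182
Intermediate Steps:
J = 26/3 (J = -⅓*(-26) = 26/3 ≈ 8.6667)
U(P)*J = -21*26/3 = -182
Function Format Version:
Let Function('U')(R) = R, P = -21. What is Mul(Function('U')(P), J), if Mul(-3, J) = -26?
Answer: -182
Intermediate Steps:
J = Rational(26, 3) (J = Mul(Rational(-1, 3), -26) = Rational(26, 3) ≈ 8.6667)
Mul(Function('U')(P), J) = Mul(-21, Rational(26, 3)) = -182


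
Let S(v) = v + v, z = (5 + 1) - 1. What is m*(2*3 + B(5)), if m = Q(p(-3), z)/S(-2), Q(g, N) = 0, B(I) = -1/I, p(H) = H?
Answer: 0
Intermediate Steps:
z = 5 (z = 6 - 1 = 5)
S(v) = 2*v
m = 0 (m = 0/((2*(-2))) = 0/(-4) = 0*(-¼) = 0)
m*(2*3 + B(5)) = 0*(2*3 - 1/5) = 0*(6 - 1*⅕) = 0*(6 - ⅕) = 0*(29/5) = 0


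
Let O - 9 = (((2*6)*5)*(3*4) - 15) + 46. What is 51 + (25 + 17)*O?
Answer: 31971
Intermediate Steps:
O = 760 (O = 9 + ((((2*6)*5)*(3*4) - 15) + 46) = 9 + (((12*5)*12 - 15) + 46) = 9 + ((60*12 - 15) + 46) = 9 + ((720 - 15) + 46) = 9 + (705 + 46) = 9 + 751 = 760)
51 + (25 + 17)*O = 51 + (25 + 17)*760 = 51 + 42*760 = 51 + 31920 = 31971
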